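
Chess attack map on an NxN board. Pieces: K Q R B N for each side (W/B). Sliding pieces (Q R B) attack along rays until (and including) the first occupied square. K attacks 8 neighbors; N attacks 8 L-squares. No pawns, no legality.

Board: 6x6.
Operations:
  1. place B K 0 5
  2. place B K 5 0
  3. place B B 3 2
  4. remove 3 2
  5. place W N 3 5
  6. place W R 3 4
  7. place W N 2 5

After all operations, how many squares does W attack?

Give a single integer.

Op 1: place BK@(0,5)
Op 2: place BK@(5,0)
Op 3: place BB@(3,2)
Op 4: remove (3,2)
Op 5: place WN@(3,5)
Op 6: place WR@(3,4)
Op 7: place WN@(2,5)
Per-piece attacks for W:
  WN@(2,5): attacks (3,3) (4,4) (1,3) (0,4)
  WR@(3,4): attacks (3,5) (3,3) (3,2) (3,1) (3,0) (4,4) (5,4) (2,4) (1,4) (0,4) [ray(0,1) blocked at (3,5)]
  WN@(3,5): attacks (4,3) (5,4) (2,3) (1,4)
Union (13 distinct): (0,4) (1,3) (1,4) (2,3) (2,4) (3,0) (3,1) (3,2) (3,3) (3,5) (4,3) (4,4) (5,4)

Answer: 13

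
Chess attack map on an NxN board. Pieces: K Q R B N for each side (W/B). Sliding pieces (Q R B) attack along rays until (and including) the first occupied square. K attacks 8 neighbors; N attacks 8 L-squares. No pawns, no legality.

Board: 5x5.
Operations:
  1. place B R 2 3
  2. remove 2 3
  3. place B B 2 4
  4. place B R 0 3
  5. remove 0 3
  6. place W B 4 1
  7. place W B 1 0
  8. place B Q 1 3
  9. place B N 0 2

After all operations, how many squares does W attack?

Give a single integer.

Op 1: place BR@(2,3)
Op 2: remove (2,3)
Op 3: place BB@(2,4)
Op 4: place BR@(0,3)
Op 5: remove (0,3)
Op 6: place WB@(4,1)
Op 7: place WB@(1,0)
Op 8: place BQ@(1,3)
Op 9: place BN@(0,2)
Per-piece attacks for W:
  WB@(1,0): attacks (2,1) (3,2) (4,3) (0,1)
  WB@(4,1): attacks (3,2) (2,3) (1,4) (3,0)
Union (7 distinct): (0,1) (1,4) (2,1) (2,3) (3,0) (3,2) (4,3)

Answer: 7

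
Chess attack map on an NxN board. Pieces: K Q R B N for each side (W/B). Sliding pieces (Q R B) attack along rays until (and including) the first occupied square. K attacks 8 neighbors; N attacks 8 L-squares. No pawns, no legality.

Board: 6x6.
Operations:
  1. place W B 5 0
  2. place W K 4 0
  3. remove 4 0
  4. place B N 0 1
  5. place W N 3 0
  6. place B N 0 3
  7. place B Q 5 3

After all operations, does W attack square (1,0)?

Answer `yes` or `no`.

Answer: no

Derivation:
Op 1: place WB@(5,0)
Op 2: place WK@(4,0)
Op 3: remove (4,0)
Op 4: place BN@(0,1)
Op 5: place WN@(3,0)
Op 6: place BN@(0,3)
Op 7: place BQ@(5,3)
Per-piece attacks for W:
  WN@(3,0): attacks (4,2) (5,1) (2,2) (1,1)
  WB@(5,0): attacks (4,1) (3,2) (2,3) (1,4) (0,5)
W attacks (1,0): no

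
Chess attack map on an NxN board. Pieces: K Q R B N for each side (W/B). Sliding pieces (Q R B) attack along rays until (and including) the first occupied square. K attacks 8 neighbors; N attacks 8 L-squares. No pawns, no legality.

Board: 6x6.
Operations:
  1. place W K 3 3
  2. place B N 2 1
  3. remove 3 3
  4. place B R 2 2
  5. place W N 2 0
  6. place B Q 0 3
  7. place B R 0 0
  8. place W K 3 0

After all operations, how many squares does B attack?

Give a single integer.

Answer: 22

Derivation:
Op 1: place WK@(3,3)
Op 2: place BN@(2,1)
Op 3: remove (3,3)
Op 4: place BR@(2,2)
Op 5: place WN@(2,0)
Op 6: place BQ@(0,3)
Op 7: place BR@(0,0)
Op 8: place WK@(3,0)
Per-piece attacks for B:
  BR@(0,0): attacks (0,1) (0,2) (0,3) (1,0) (2,0) [ray(0,1) blocked at (0,3); ray(1,0) blocked at (2,0)]
  BQ@(0,3): attacks (0,4) (0,5) (0,2) (0,1) (0,0) (1,3) (2,3) (3,3) (4,3) (5,3) (1,4) (2,5) (1,2) (2,1) [ray(0,-1) blocked at (0,0); ray(1,-1) blocked at (2,1)]
  BN@(2,1): attacks (3,3) (4,2) (1,3) (0,2) (4,0) (0,0)
  BR@(2,2): attacks (2,3) (2,4) (2,5) (2,1) (3,2) (4,2) (5,2) (1,2) (0,2) [ray(0,-1) blocked at (2,1)]
Union (22 distinct): (0,0) (0,1) (0,2) (0,3) (0,4) (0,5) (1,0) (1,2) (1,3) (1,4) (2,0) (2,1) (2,3) (2,4) (2,5) (3,2) (3,3) (4,0) (4,2) (4,3) (5,2) (5,3)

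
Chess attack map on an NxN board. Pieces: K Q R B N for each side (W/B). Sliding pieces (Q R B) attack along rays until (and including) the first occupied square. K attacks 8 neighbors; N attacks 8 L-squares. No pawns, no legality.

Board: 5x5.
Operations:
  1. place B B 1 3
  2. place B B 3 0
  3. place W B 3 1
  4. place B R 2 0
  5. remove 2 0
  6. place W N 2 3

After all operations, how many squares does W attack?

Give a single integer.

Answer: 10

Derivation:
Op 1: place BB@(1,3)
Op 2: place BB@(3,0)
Op 3: place WB@(3,1)
Op 4: place BR@(2,0)
Op 5: remove (2,0)
Op 6: place WN@(2,3)
Per-piece attacks for W:
  WN@(2,3): attacks (4,4) (0,4) (3,1) (4,2) (1,1) (0,2)
  WB@(3,1): attacks (4,2) (4,0) (2,2) (1,3) (2,0) [ray(-1,1) blocked at (1,3)]
Union (10 distinct): (0,2) (0,4) (1,1) (1,3) (2,0) (2,2) (3,1) (4,0) (4,2) (4,4)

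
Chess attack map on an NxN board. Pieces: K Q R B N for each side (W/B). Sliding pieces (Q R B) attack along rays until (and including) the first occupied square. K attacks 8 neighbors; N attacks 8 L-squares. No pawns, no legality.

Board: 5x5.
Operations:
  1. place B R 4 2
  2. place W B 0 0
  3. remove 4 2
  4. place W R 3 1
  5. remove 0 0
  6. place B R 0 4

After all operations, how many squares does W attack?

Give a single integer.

Op 1: place BR@(4,2)
Op 2: place WB@(0,0)
Op 3: remove (4,2)
Op 4: place WR@(3,1)
Op 5: remove (0,0)
Op 6: place BR@(0,4)
Per-piece attacks for W:
  WR@(3,1): attacks (3,2) (3,3) (3,4) (3,0) (4,1) (2,1) (1,1) (0,1)
Union (8 distinct): (0,1) (1,1) (2,1) (3,0) (3,2) (3,3) (3,4) (4,1)

Answer: 8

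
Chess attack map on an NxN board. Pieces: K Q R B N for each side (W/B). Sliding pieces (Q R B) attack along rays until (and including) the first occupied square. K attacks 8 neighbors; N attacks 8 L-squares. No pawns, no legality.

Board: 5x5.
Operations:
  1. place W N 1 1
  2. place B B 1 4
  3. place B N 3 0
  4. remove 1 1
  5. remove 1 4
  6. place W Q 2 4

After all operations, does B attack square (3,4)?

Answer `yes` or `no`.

Answer: no

Derivation:
Op 1: place WN@(1,1)
Op 2: place BB@(1,4)
Op 3: place BN@(3,0)
Op 4: remove (1,1)
Op 5: remove (1,4)
Op 6: place WQ@(2,4)
Per-piece attacks for B:
  BN@(3,0): attacks (4,2) (2,2) (1,1)
B attacks (3,4): no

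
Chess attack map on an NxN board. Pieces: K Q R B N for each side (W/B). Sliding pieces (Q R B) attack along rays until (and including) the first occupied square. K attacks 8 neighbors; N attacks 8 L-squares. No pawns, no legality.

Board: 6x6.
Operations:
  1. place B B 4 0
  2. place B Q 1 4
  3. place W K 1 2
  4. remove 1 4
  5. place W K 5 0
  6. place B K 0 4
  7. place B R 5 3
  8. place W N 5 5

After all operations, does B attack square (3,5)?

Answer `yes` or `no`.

Answer: no

Derivation:
Op 1: place BB@(4,0)
Op 2: place BQ@(1,4)
Op 3: place WK@(1,2)
Op 4: remove (1,4)
Op 5: place WK@(5,0)
Op 6: place BK@(0,4)
Op 7: place BR@(5,3)
Op 8: place WN@(5,5)
Per-piece attacks for B:
  BK@(0,4): attacks (0,5) (0,3) (1,4) (1,5) (1,3)
  BB@(4,0): attacks (5,1) (3,1) (2,2) (1,3) (0,4) [ray(-1,1) blocked at (0,4)]
  BR@(5,3): attacks (5,4) (5,5) (5,2) (5,1) (5,0) (4,3) (3,3) (2,3) (1,3) (0,3) [ray(0,1) blocked at (5,5); ray(0,-1) blocked at (5,0)]
B attacks (3,5): no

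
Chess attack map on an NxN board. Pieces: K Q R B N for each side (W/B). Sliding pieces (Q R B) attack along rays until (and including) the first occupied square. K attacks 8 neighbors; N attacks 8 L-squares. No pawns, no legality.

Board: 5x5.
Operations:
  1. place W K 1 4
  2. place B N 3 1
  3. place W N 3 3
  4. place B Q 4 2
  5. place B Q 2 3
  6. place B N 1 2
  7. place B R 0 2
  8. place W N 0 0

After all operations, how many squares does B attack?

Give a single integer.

Answer: 21

Derivation:
Op 1: place WK@(1,4)
Op 2: place BN@(3,1)
Op 3: place WN@(3,3)
Op 4: place BQ@(4,2)
Op 5: place BQ@(2,3)
Op 6: place BN@(1,2)
Op 7: place BR@(0,2)
Op 8: place WN@(0,0)
Per-piece attacks for B:
  BR@(0,2): attacks (0,3) (0,4) (0,1) (0,0) (1,2) [ray(0,-1) blocked at (0,0); ray(1,0) blocked at (1,2)]
  BN@(1,2): attacks (2,4) (3,3) (0,4) (2,0) (3,1) (0,0)
  BQ@(2,3): attacks (2,4) (2,2) (2,1) (2,0) (3,3) (1,3) (0,3) (3,4) (3,2) (4,1) (1,4) (1,2) [ray(1,0) blocked at (3,3); ray(-1,1) blocked at (1,4); ray(-1,-1) blocked at (1,2)]
  BN@(3,1): attacks (4,3) (2,3) (1,2) (1,0)
  BQ@(4,2): attacks (4,3) (4,4) (4,1) (4,0) (3,2) (2,2) (1,2) (3,3) (3,1) [ray(-1,0) blocked at (1,2); ray(-1,1) blocked at (3,3); ray(-1,-1) blocked at (3,1)]
Union (21 distinct): (0,0) (0,1) (0,3) (0,4) (1,0) (1,2) (1,3) (1,4) (2,0) (2,1) (2,2) (2,3) (2,4) (3,1) (3,2) (3,3) (3,4) (4,0) (4,1) (4,3) (4,4)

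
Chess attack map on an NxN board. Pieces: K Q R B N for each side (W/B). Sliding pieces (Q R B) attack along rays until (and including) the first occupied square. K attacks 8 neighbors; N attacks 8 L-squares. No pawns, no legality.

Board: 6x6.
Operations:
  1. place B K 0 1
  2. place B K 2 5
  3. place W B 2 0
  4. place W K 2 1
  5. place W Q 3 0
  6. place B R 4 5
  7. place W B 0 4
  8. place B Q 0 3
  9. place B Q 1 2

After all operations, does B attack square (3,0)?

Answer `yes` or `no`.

Answer: no

Derivation:
Op 1: place BK@(0,1)
Op 2: place BK@(2,5)
Op 3: place WB@(2,0)
Op 4: place WK@(2,1)
Op 5: place WQ@(3,0)
Op 6: place BR@(4,5)
Op 7: place WB@(0,4)
Op 8: place BQ@(0,3)
Op 9: place BQ@(1,2)
Per-piece attacks for B:
  BK@(0,1): attacks (0,2) (0,0) (1,1) (1,2) (1,0)
  BQ@(0,3): attacks (0,4) (0,2) (0,1) (1,3) (2,3) (3,3) (4,3) (5,3) (1,4) (2,5) (1,2) [ray(0,1) blocked at (0,4); ray(0,-1) blocked at (0,1); ray(1,1) blocked at (2,5); ray(1,-1) blocked at (1,2)]
  BQ@(1,2): attacks (1,3) (1,4) (1,5) (1,1) (1,0) (2,2) (3,2) (4,2) (5,2) (0,2) (2,3) (3,4) (4,5) (2,1) (0,3) (0,1) [ray(1,1) blocked at (4,5); ray(1,-1) blocked at (2,1); ray(-1,1) blocked at (0,3); ray(-1,-1) blocked at (0,1)]
  BK@(2,5): attacks (2,4) (3,5) (1,5) (3,4) (1,4)
  BR@(4,5): attacks (4,4) (4,3) (4,2) (4,1) (4,0) (5,5) (3,5) (2,5) [ray(-1,0) blocked at (2,5)]
B attacks (3,0): no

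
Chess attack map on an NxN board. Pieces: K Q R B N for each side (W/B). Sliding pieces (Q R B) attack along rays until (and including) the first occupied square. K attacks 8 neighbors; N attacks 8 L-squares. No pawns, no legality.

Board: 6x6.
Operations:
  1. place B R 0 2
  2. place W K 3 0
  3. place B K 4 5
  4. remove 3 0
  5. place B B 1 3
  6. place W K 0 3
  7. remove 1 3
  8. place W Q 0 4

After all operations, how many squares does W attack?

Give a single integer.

Op 1: place BR@(0,2)
Op 2: place WK@(3,0)
Op 3: place BK@(4,5)
Op 4: remove (3,0)
Op 5: place BB@(1,3)
Op 6: place WK@(0,3)
Op 7: remove (1,3)
Op 8: place WQ@(0,4)
Per-piece attacks for W:
  WK@(0,3): attacks (0,4) (0,2) (1,3) (1,4) (1,2)
  WQ@(0,4): attacks (0,5) (0,3) (1,4) (2,4) (3,4) (4,4) (5,4) (1,5) (1,3) (2,2) (3,1) (4,0) [ray(0,-1) blocked at (0,3)]
Union (15 distinct): (0,2) (0,3) (0,4) (0,5) (1,2) (1,3) (1,4) (1,5) (2,2) (2,4) (3,1) (3,4) (4,0) (4,4) (5,4)

Answer: 15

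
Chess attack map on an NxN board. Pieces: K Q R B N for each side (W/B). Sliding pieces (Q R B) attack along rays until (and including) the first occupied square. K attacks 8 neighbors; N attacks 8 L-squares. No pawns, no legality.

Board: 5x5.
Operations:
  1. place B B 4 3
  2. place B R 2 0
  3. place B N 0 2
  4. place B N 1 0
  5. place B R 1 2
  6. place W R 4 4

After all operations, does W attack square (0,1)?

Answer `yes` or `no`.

Answer: no

Derivation:
Op 1: place BB@(4,3)
Op 2: place BR@(2,0)
Op 3: place BN@(0,2)
Op 4: place BN@(1,0)
Op 5: place BR@(1,2)
Op 6: place WR@(4,4)
Per-piece attacks for W:
  WR@(4,4): attacks (4,3) (3,4) (2,4) (1,4) (0,4) [ray(0,-1) blocked at (4,3)]
W attacks (0,1): no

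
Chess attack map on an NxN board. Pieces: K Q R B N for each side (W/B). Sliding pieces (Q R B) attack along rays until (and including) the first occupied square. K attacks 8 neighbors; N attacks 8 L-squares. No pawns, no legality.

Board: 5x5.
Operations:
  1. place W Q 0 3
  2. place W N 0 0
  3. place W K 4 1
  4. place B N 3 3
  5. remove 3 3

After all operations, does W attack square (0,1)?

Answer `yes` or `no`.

Op 1: place WQ@(0,3)
Op 2: place WN@(0,0)
Op 3: place WK@(4,1)
Op 4: place BN@(3,3)
Op 5: remove (3,3)
Per-piece attacks for W:
  WN@(0,0): attacks (1,2) (2,1)
  WQ@(0,3): attacks (0,4) (0,2) (0,1) (0,0) (1,3) (2,3) (3,3) (4,3) (1,4) (1,2) (2,1) (3,0) [ray(0,-1) blocked at (0,0)]
  WK@(4,1): attacks (4,2) (4,0) (3,1) (3,2) (3,0)
W attacks (0,1): yes

Answer: yes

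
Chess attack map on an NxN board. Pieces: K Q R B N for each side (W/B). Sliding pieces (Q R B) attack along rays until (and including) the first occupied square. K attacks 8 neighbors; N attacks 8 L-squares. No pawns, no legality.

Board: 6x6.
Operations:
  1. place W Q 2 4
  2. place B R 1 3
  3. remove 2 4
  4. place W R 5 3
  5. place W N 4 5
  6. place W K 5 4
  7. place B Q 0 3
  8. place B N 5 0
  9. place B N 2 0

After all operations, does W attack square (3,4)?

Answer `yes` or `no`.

Answer: no

Derivation:
Op 1: place WQ@(2,4)
Op 2: place BR@(1,3)
Op 3: remove (2,4)
Op 4: place WR@(5,3)
Op 5: place WN@(4,5)
Op 6: place WK@(5,4)
Op 7: place BQ@(0,3)
Op 8: place BN@(5,0)
Op 9: place BN@(2,0)
Per-piece attacks for W:
  WN@(4,5): attacks (5,3) (3,3) (2,4)
  WR@(5,3): attacks (5,4) (5,2) (5,1) (5,0) (4,3) (3,3) (2,3) (1,3) [ray(0,1) blocked at (5,4); ray(0,-1) blocked at (5,0); ray(-1,0) blocked at (1,3)]
  WK@(5,4): attacks (5,5) (5,3) (4,4) (4,5) (4,3)
W attacks (3,4): no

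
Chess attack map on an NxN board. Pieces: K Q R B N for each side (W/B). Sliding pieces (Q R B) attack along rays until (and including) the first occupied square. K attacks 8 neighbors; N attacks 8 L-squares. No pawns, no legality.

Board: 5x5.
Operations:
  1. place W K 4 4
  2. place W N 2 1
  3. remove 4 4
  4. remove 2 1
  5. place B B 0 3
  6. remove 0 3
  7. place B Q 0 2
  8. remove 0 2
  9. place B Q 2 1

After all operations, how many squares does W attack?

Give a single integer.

Op 1: place WK@(4,4)
Op 2: place WN@(2,1)
Op 3: remove (4,4)
Op 4: remove (2,1)
Op 5: place BB@(0,3)
Op 6: remove (0,3)
Op 7: place BQ@(0,2)
Op 8: remove (0,2)
Op 9: place BQ@(2,1)
Per-piece attacks for W:
Union (0 distinct): (none)

Answer: 0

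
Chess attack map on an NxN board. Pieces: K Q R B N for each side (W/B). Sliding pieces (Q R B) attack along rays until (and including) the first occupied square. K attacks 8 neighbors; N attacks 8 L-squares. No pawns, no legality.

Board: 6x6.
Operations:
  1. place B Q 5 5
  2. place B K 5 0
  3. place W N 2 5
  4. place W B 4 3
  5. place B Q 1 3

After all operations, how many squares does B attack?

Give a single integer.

Answer: 26

Derivation:
Op 1: place BQ@(5,5)
Op 2: place BK@(5,0)
Op 3: place WN@(2,5)
Op 4: place WB@(4,3)
Op 5: place BQ@(1,3)
Per-piece attacks for B:
  BQ@(1,3): attacks (1,4) (1,5) (1,2) (1,1) (1,0) (2,3) (3,3) (4,3) (0,3) (2,4) (3,5) (2,2) (3,1) (4,0) (0,4) (0,2) [ray(1,0) blocked at (4,3)]
  BK@(5,0): attacks (5,1) (4,0) (4,1)
  BQ@(5,5): attacks (5,4) (5,3) (5,2) (5,1) (5,0) (4,5) (3,5) (2,5) (4,4) (3,3) (2,2) (1,1) (0,0) [ray(0,-1) blocked at (5,0); ray(-1,0) blocked at (2,5)]
Union (26 distinct): (0,0) (0,2) (0,3) (0,4) (1,0) (1,1) (1,2) (1,4) (1,5) (2,2) (2,3) (2,4) (2,5) (3,1) (3,3) (3,5) (4,0) (4,1) (4,3) (4,4) (4,5) (5,0) (5,1) (5,2) (5,3) (5,4)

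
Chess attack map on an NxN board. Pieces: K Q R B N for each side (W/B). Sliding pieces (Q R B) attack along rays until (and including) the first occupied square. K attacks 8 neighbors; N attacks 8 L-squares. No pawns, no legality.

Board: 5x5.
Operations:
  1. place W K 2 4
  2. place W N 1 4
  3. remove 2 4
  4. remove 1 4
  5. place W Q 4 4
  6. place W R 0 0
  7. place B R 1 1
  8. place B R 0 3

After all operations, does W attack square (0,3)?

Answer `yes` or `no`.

Op 1: place WK@(2,4)
Op 2: place WN@(1,4)
Op 3: remove (2,4)
Op 4: remove (1,4)
Op 5: place WQ@(4,4)
Op 6: place WR@(0,0)
Op 7: place BR@(1,1)
Op 8: place BR@(0,3)
Per-piece attacks for W:
  WR@(0,0): attacks (0,1) (0,2) (0,3) (1,0) (2,0) (3,0) (4,0) [ray(0,1) blocked at (0,3)]
  WQ@(4,4): attacks (4,3) (4,2) (4,1) (4,0) (3,4) (2,4) (1,4) (0,4) (3,3) (2,2) (1,1) [ray(-1,-1) blocked at (1,1)]
W attacks (0,3): yes

Answer: yes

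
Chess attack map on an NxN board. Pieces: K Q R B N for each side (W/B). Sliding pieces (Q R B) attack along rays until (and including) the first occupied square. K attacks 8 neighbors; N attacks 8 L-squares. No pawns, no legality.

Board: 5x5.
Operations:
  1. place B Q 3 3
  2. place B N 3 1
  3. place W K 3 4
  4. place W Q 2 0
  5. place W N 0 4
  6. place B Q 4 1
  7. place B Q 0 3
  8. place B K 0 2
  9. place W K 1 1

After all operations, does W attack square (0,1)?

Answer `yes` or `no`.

Answer: yes

Derivation:
Op 1: place BQ@(3,3)
Op 2: place BN@(3,1)
Op 3: place WK@(3,4)
Op 4: place WQ@(2,0)
Op 5: place WN@(0,4)
Op 6: place BQ@(4,1)
Op 7: place BQ@(0,3)
Op 8: place BK@(0,2)
Op 9: place WK@(1,1)
Per-piece attacks for W:
  WN@(0,4): attacks (1,2) (2,3)
  WK@(1,1): attacks (1,2) (1,0) (2,1) (0,1) (2,2) (2,0) (0,2) (0,0)
  WQ@(2,0): attacks (2,1) (2,2) (2,3) (2,4) (3,0) (4,0) (1,0) (0,0) (3,1) (1,1) [ray(1,1) blocked at (3,1); ray(-1,1) blocked at (1,1)]
  WK@(3,4): attacks (3,3) (4,4) (2,4) (4,3) (2,3)
W attacks (0,1): yes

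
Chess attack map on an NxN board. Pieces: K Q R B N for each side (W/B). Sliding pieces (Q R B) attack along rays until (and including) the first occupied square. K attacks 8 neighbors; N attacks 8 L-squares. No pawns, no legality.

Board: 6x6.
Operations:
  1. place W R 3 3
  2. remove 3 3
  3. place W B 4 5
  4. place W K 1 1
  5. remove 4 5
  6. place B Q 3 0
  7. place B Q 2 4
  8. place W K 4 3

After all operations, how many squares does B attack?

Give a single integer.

Op 1: place WR@(3,3)
Op 2: remove (3,3)
Op 3: place WB@(4,5)
Op 4: place WK@(1,1)
Op 5: remove (4,5)
Op 6: place BQ@(3,0)
Op 7: place BQ@(2,4)
Op 8: place WK@(4,3)
Per-piece attacks for B:
  BQ@(2,4): attacks (2,5) (2,3) (2,2) (2,1) (2,0) (3,4) (4,4) (5,4) (1,4) (0,4) (3,5) (3,3) (4,2) (5,1) (1,5) (1,3) (0,2)
  BQ@(3,0): attacks (3,1) (3,2) (3,3) (3,4) (3,5) (4,0) (5,0) (2,0) (1,0) (0,0) (4,1) (5,2) (2,1) (1,2) (0,3)
Union (27 distinct): (0,0) (0,2) (0,3) (0,4) (1,0) (1,2) (1,3) (1,4) (1,5) (2,0) (2,1) (2,2) (2,3) (2,5) (3,1) (3,2) (3,3) (3,4) (3,5) (4,0) (4,1) (4,2) (4,4) (5,0) (5,1) (5,2) (5,4)

Answer: 27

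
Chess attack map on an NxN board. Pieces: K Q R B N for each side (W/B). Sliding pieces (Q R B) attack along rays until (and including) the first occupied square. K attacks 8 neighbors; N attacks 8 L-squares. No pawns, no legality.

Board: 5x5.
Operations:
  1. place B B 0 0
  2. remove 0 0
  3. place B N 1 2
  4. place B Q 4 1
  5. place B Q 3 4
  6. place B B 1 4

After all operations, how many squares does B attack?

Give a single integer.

Op 1: place BB@(0,0)
Op 2: remove (0,0)
Op 3: place BN@(1,2)
Op 4: place BQ@(4,1)
Op 5: place BQ@(3,4)
Op 6: place BB@(1,4)
Per-piece attacks for B:
  BN@(1,2): attacks (2,4) (3,3) (0,4) (2,0) (3,1) (0,0)
  BB@(1,4): attacks (2,3) (3,2) (4,1) (0,3) [ray(1,-1) blocked at (4,1)]
  BQ@(3,4): attacks (3,3) (3,2) (3,1) (3,0) (4,4) (2,4) (1,4) (4,3) (2,3) (1,2) [ray(-1,0) blocked at (1,4); ray(-1,-1) blocked at (1,2)]
  BQ@(4,1): attacks (4,2) (4,3) (4,4) (4,0) (3,1) (2,1) (1,1) (0,1) (3,2) (2,3) (1,4) (3,0) [ray(-1,1) blocked at (1,4)]
Union (20 distinct): (0,0) (0,1) (0,3) (0,4) (1,1) (1,2) (1,4) (2,0) (2,1) (2,3) (2,4) (3,0) (3,1) (3,2) (3,3) (4,0) (4,1) (4,2) (4,3) (4,4)

Answer: 20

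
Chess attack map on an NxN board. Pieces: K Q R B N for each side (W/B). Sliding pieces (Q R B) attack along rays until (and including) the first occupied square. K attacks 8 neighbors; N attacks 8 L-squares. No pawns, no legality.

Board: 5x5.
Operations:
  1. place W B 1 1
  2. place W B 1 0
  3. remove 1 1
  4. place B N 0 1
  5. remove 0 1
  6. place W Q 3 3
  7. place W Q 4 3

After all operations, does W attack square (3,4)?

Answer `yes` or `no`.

Answer: yes

Derivation:
Op 1: place WB@(1,1)
Op 2: place WB@(1,0)
Op 3: remove (1,1)
Op 4: place BN@(0,1)
Op 5: remove (0,1)
Op 6: place WQ@(3,3)
Op 7: place WQ@(4,3)
Per-piece attacks for W:
  WB@(1,0): attacks (2,1) (3,2) (4,3) (0,1) [ray(1,1) blocked at (4,3)]
  WQ@(3,3): attacks (3,4) (3,2) (3,1) (3,0) (4,3) (2,3) (1,3) (0,3) (4,4) (4,2) (2,4) (2,2) (1,1) (0,0) [ray(1,0) blocked at (4,3)]
  WQ@(4,3): attacks (4,4) (4,2) (4,1) (4,0) (3,3) (3,4) (3,2) (2,1) (1,0) [ray(-1,0) blocked at (3,3); ray(-1,-1) blocked at (1,0)]
W attacks (3,4): yes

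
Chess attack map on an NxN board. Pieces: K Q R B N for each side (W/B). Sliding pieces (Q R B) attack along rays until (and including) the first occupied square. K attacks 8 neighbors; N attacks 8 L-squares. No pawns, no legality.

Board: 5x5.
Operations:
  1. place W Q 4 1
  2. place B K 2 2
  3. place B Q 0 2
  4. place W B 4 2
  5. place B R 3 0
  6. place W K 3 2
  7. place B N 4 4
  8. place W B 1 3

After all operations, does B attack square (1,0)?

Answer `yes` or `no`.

Answer: yes

Derivation:
Op 1: place WQ@(4,1)
Op 2: place BK@(2,2)
Op 3: place BQ@(0,2)
Op 4: place WB@(4,2)
Op 5: place BR@(3,0)
Op 6: place WK@(3,2)
Op 7: place BN@(4,4)
Op 8: place WB@(1,3)
Per-piece attacks for B:
  BQ@(0,2): attacks (0,3) (0,4) (0,1) (0,0) (1,2) (2,2) (1,3) (1,1) (2,0) [ray(1,0) blocked at (2,2); ray(1,1) blocked at (1,3)]
  BK@(2,2): attacks (2,3) (2,1) (3,2) (1,2) (3,3) (3,1) (1,3) (1,1)
  BR@(3,0): attacks (3,1) (3,2) (4,0) (2,0) (1,0) (0,0) [ray(0,1) blocked at (3,2)]
  BN@(4,4): attacks (3,2) (2,3)
B attacks (1,0): yes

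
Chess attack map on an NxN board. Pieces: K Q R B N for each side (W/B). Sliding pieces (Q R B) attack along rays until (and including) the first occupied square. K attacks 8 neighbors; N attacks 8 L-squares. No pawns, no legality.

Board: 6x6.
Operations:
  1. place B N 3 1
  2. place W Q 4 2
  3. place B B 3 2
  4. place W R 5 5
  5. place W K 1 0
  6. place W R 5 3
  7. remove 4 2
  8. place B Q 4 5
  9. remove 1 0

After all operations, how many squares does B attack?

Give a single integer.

Answer: 20

Derivation:
Op 1: place BN@(3,1)
Op 2: place WQ@(4,2)
Op 3: place BB@(3,2)
Op 4: place WR@(5,5)
Op 5: place WK@(1,0)
Op 6: place WR@(5,3)
Op 7: remove (4,2)
Op 8: place BQ@(4,5)
Op 9: remove (1,0)
Per-piece attacks for B:
  BN@(3,1): attacks (4,3) (5,2) (2,3) (1,2) (5,0) (1,0)
  BB@(3,2): attacks (4,3) (5,4) (4,1) (5,0) (2,3) (1,4) (0,5) (2,1) (1,0)
  BQ@(4,5): attacks (4,4) (4,3) (4,2) (4,1) (4,0) (5,5) (3,5) (2,5) (1,5) (0,5) (5,4) (3,4) (2,3) (1,2) (0,1) [ray(1,0) blocked at (5,5)]
Union (20 distinct): (0,1) (0,5) (1,0) (1,2) (1,4) (1,5) (2,1) (2,3) (2,5) (3,4) (3,5) (4,0) (4,1) (4,2) (4,3) (4,4) (5,0) (5,2) (5,4) (5,5)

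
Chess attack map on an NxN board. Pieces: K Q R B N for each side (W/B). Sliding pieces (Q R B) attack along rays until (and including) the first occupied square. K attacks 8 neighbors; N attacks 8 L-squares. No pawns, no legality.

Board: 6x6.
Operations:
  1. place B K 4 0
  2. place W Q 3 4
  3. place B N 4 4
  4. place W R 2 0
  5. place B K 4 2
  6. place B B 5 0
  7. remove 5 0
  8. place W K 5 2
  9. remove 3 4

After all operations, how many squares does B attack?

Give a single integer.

Op 1: place BK@(4,0)
Op 2: place WQ@(3,4)
Op 3: place BN@(4,4)
Op 4: place WR@(2,0)
Op 5: place BK@(4,2)
Op 6: place BB@(5,0)
Op 7: remove (5,0)
Op 8: place WK@(5,2)
Op 9: remove (3,4)
Per-piece attacks for B:
  BK@(4,0): attacks (4,1) (5,0) (3,0) (5,1) (3,1)
  BK@(4,2): attacks (4,3) (4,1) (5,2) (3,2) (5,3) (5,1) (3,3) (3,1)
  BN@(4,4): attacks (2,5) (5,2) (3,2) (2,3)
Union (12 distinct): (2,3) (2,5) (3,0) (3,1) (3,2) (3,3) (4,1) (4,3) (5,0) (5,1) (5,2) (5,3)

Answer: 12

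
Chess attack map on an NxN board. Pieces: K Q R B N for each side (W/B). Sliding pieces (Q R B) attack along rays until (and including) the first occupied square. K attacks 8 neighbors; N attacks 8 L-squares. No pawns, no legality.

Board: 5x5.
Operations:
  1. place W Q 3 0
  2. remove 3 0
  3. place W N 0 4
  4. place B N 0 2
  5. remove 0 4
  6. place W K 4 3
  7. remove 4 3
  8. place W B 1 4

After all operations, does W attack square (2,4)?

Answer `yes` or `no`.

Answer: no

Derivation:
Op 1: place WQ@(3,0)
Op 2: remove (3,0)
Op 3: place WN@(0,4)
Op 4: place BN@(0,2)
Op 5: remove (0,4)
Op 6: place WK@(4,3)
Op 7: remove (4,3)
Op 8: place WB@(1,4)
Per-piece attacks for W:
  WB@(1,4): attacks (2,3) (3,2) (4,1) (0,3)
W attacks (2,4): no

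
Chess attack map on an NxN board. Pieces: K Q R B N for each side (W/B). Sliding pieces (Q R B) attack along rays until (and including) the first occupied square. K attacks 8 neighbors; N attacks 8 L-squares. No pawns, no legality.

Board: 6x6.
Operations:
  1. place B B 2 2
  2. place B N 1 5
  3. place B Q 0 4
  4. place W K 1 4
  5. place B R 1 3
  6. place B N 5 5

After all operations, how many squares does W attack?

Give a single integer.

Answer: 8

Derivation:
Op 1: place BB@(2,2)
Op 2: place BN@(1,5)
Op 3: place BQ@(0,4)
Op 4: place WK@(1,4)
Op 5: place BR@(1,3)
Op 6: place BN@(5,5)
Per-piece attacks for W:
  WK@(1,4): attacks (1,5) (1,3) (2,4) (0,4) (2,5) (2,3) (0,5) (0,3)
Union (8 distinct): (0,3) (0,4) (0,5) (1,3) (1,5) (2,3) (2,4) (2,5)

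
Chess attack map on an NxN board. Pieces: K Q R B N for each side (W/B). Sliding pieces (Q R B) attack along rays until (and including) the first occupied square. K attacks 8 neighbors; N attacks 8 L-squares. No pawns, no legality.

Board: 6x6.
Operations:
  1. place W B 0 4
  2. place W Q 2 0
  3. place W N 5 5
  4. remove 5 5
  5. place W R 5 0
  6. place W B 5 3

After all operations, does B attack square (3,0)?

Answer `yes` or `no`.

Answer: no

Derivation:
Op 1: place WB@(0,4)
Op 2: place WQ@(2,0)
Op 3: place WN@(5,5)
Op 4: remove (5,5)
Op 5: place WR@(5,0)
Op 6: place WB@(5,3)
Per-piece attacks for B:
B attacks (3,0): no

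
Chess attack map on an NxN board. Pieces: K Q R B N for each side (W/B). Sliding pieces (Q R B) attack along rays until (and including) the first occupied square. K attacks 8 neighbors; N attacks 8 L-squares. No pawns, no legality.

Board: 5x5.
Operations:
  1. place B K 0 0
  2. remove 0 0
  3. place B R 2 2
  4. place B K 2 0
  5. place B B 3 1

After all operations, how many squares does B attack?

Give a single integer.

Op 1: place BK@(0,0)
Op 2: remove (0,0)
Op 3: place BR@(2,2)
Op 4: place BK@(2,0)
Op 5: place BB@(3,1)
Per-piece attacks for B:
  BK@(2,0): attacks (2,1) (3,0) (1,0) (3,1) (1,1)
  BR@(2,2): attacks (2,3) (2,4) (2,1) (2,0) (3,2) (4,2) (1,2) (0,2) [ray(0,-1) blocked at (2,0)]
  BB@(3,1): attacks (4,2) (4,0) (2,2) (2,0) [ray(-1,1) blocked at (2,2); ray(-1,-1) blocked at (2,0)]
Union (14 distinct): (0,2) (1,0) (1,1) (1,2) (2,0) (2,1) (2,2) (2,3) (2,4) (3,0) (3,1) (3,2) (4,0) (4,2)

Answer: 14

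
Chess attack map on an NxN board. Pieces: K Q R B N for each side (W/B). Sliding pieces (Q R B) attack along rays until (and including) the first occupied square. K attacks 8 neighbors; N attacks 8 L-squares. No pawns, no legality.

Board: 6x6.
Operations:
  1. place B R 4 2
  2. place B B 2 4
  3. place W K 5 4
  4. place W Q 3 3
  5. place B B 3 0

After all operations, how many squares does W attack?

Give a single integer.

Op 1: place BR@(4,2)
Op 2: place BB@(2,4)
Op 3: place WK@(5,4)
Op 4: place WQ@(3,3)
Op 5: place BB@(3,0)
Per-piece attacks for W:
  WQ@(3,3): attacks (3,4) (3,5) (3,2) (3,1) (3,0) (4,3) (5,3) (2,3) (1,3) (0,3) (4,4) (5,5) (4,2) (2,4) (2,2) (1,1) (0,0) [ray(0,-1) blocked at (3,0); ray(1,-1) blocked at (4,2); ray(-1,1) blocked at (2,4)]
  WK@(5,4): attacks (5,5) (5,3) (4,4) (4,5) (4,3)
Union (18 distinct): (0,0) (0,3) (1,1) (1,3) (2,2) (2,3) (2,4) (3,0) (3,1) (3,2) (3,4) (3,5) (4,2) (4,3) (4,4) (4,5) (5,3) (5,5)

Answer: 18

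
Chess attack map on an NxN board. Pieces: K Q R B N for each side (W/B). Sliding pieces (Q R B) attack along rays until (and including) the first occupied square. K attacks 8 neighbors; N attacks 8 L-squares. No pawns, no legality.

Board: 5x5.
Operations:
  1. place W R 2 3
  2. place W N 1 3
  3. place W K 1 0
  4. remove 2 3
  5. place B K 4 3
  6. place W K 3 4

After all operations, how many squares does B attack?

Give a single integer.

Answer: 5

Derivation:
Op 1: place WR@(2,3)
Op 2: place WN@(1,3)
Op 3: place WK@(1,0)
Op 4: remove (2,3)
Op 5: place BK@(4,3)
Op 6: place WK@(3,4)
Per-piece attacks for B:
  BK@(4,3): attacks (4,4) (4,2) (3,3) (3,4) (3,2)
Union (5 distinct): (3,2) (3,3) (3,4) (4,2) (4,4)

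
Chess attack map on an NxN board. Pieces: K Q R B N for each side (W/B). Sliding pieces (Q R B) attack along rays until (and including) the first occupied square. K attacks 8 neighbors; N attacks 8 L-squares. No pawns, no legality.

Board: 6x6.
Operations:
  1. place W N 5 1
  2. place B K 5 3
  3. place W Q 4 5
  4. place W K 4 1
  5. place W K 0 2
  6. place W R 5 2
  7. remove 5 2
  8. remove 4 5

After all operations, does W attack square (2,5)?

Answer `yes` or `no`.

Op 1: place WN@(5,1)
Op 2: place BK@(5,3)
Op 3: place WQ@(4,5)
Op 4: place WK@(4,1)
Op 5: place WK@(0,2)
Op 6: place WR@(5,2)
Op 7: remove (5,2)
Op 8: remove (4,5)
Per-piece attacks for W:
  WK@(0,2): attacks (0,3) (0,1) (1,2) (1,3) (1,1)
  WK@(4,1): attacks (4,2) (4,0) (5,1) (3,1) (5,2) (5,0) (3,2) (3,0)
  WN@(5,1): attacks (4,3) (3,2) (3,0)
W attacks (2,5): no

Answer: no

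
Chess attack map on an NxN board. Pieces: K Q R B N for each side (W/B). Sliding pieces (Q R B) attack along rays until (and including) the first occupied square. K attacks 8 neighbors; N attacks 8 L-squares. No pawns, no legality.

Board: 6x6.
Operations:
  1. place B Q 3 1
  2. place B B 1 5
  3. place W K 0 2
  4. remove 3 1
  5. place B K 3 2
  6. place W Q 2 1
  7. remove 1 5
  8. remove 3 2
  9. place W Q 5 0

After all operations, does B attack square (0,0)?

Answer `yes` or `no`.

Answer: no

Derivation:
Op 1: place BQ@(3,1)
Op 2: place BB@(1,5)
Op 3: place WK@(0,2)
Op 4: remove (3,1)
Op 5: place BK@(3,2)
Op 6: place WQ@(2,1)
Op 7: remove (1,5)
Op 8: remove (3,2)
Op 9: place WQ@(5,0)
Per-piece attacks for B:
B attacks (0,0): no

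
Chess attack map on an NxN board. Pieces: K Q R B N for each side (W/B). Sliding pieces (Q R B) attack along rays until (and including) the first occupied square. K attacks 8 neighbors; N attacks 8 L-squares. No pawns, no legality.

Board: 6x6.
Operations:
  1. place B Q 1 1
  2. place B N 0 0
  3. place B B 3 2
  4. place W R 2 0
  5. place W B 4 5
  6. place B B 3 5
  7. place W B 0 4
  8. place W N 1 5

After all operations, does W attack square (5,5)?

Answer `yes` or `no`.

Answer: no

Derivation:
Op 1: place BQ@(1,1)
Op 2: place BN@(0,0)
Op 3: place BB@(3,2)
Op 4: place WR@(2,0)
Op 5: place WB@(4,5)
Op 6: place BB@(3,5)
Op 7: place WB@(0,4)
Op 8: place WN@(1,5)
Per-piece attacks for W:
  WB@(0,4): attacks (1,5) (1,3) (2,2) (3,1) (4,0) [ray(1,1) blocked at (1,5)]
  WN@(1,5): attacks (2,3) (3,4) (0,3)
  WR@(2,0): attacks (2,1) (2,2) (2,3) (2,4) (2,5) (3,0) (4,0) (5,0) (1,0) (0,0) [ray(-1,0) blocked at (0,0)]
  WB@(4,5): attacks (5,4) (3,4) (2,3) (1,2) (0,1)
W attacks (5,5): no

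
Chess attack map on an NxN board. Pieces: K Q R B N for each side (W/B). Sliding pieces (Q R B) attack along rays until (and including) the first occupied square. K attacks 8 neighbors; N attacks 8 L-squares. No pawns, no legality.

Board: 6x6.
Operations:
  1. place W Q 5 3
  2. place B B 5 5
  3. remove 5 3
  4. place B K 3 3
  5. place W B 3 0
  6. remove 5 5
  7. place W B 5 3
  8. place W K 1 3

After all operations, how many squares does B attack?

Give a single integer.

Op 1: place WQ@(5,3)
Op 2: place BB@(5,5)
Op 3: remove (5,3)
Op 4: place BK@(3,3)
Op 5: place WB@(3,0)
Op 6: remove (5,5)
Op 7: place WB@(5,3)
Op 8: place WK@(1,3)
Per-piece attacks for B:
  BK@(3,3): attacks (3,4) (3,2) (4,3) (2,3) (4,4) (4,2) (2,4) (2,2)
Union (8 distinct): (2,2) (2,3) (2,4) (3,2) (3,4) (4,2) (4,3) (4,4)

Answer: 8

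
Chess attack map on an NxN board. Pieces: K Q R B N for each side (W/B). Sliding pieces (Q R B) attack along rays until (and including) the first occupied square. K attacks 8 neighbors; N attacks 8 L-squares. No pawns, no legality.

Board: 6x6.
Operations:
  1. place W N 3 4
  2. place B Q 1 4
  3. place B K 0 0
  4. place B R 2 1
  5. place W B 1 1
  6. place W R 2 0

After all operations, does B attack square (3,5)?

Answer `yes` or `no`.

Answer: no

Derivation:
Op 1: place WN@(3,4)
Op 2: place BQ@(1,4)
Op 3: place BK@(0,0)
Op 4: place BR@(2,1)
Op 5: place WB@(1,1)
Op 6: place WR@(2,0)
Per-piece attacks for B:
  BK@(0,0): attacks (0,1) (1,0) (1,1)
  BQ@(1,4): attacks (1,5) (1,3) (1,2) (1,1) (2,4) (3,4) (0,4) (2,5) (2,3) (3,2) (4,1) (5,0) (0,5) (0,3) [ray(0,-1) blocked at (1,1); ray(1,0) blocked at (3,4)]
  BR@(2,1): attacks (2,2) (2,3) (2,4) (2,5) (2,0) (3,1) (4,1) (5,1) (1,1) [ray(0,-1) blocked at (2,0); ray(-1,0) blocked at (1,1)]
B attacks (3,5): no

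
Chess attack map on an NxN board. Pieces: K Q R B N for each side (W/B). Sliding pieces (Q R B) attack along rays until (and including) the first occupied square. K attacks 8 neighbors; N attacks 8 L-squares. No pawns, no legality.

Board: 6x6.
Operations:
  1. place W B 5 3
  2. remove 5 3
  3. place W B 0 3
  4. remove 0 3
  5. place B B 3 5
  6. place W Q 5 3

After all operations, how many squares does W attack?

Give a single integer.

Op 1: place WB@(5,3)
Op 2: remove (5,3)
Op 3: place WB@(0,3)
Op 4: remove (0,3)
Op 5: place BB@(3,5)
Op 6: place WQ@(5,3)
Per-piece attacks for W:
  WQ@(5,3): attacks (5,4) (5,5) (5,2) (5,1) (5,0) (4,3) (3,3) (2,3) (1,3) (0,3) (4,4) (3,5) (4,2) (3,1) (2,0) [ray(-1,1) blocked at (3,5)]
Union (15 distinct): (0,3) (1,3) (2,0) (2,3) (3,1) (3,3) (3,5) (4,2) (4,3) (4,4) (5,0) (5,1) (5,2) (5,4) (5,5)

Answer: 15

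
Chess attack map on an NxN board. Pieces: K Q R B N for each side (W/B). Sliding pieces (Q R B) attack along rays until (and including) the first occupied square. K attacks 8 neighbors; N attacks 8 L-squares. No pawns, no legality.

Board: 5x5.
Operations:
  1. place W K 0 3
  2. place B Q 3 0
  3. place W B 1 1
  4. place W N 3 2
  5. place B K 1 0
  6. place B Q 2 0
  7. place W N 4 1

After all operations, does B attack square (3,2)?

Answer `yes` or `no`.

Op 1: place WK@(0,3)
Op 2: place BQ@(3,0)
Op 3: place WB@(1,1)
Op 4: place WN@(3,2)
Op 5: place BK@(1,0)
Op 6: place BQ@(2,0)
Op 7: place WN@(4,1)
Per-piece attacks for B:
  BK@(1,0): attacks (1,1) (2,0) (0,0) (2,1) (0,1)
  BQ@(2,0): attacks (2,1) (2,2) (2,3) (2,4) (3,0) (1,0) (3,1) (4,2) (1,1) [ray(1,0) blocked at (3,0); ray(-1,0) blocked at (1,0); ray(-1,1) blocked at (1,1)]
  BQ@(3,0): attacks (3,1) (3,2) (4,0) (2,0) (4,1) (2,1) (1,2) (0,3) [ray(0,1) blocked at (3,2); ray(-1,0) blocked at (2,0); ray(1,1) blocked at (4,1); ray(-1,1) blocked at (0,3)]
B attacks (3,2): yes

Answer: yes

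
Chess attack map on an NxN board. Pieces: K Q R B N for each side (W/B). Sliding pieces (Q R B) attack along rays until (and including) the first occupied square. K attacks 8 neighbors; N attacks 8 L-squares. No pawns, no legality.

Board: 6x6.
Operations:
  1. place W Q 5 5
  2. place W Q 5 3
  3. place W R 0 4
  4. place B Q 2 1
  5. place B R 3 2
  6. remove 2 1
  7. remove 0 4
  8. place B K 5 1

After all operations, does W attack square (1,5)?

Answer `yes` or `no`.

Answer: yes

Derivation:
Op 1: place WQ@(5,5)
Op 2: place WQ@(5,3)
Op 3: place WR@(0,4)
Op 4: place BQ@(2,1)
Op 5: place BR@(3,2)
Op 6: remove (2,1)
Op 7: remove (0,4)
Op 8: place BK@(5,1)
Per-piece attacks for W:
  WQ@(5,3): attacks (5,4) (5,5) (5,2) (5,1) (4,3) (3,3) (2,3) (1,3) (0,3) (4,4) (3,5) (4,2) (3,1) (2,0) [ray(0,1) blocked at (5,5); ray(0,-1) blocked at (5,1)]
  WQ@(5,5): attacks (5,4) (5,3) (4,5) (3,5) (2,5) (1,5) (0,5) (4,4) (3,3) (2,2) (1,1) (0,0) [ray(0,-1) blocked at (5,3)]
W attacks (1,5): yes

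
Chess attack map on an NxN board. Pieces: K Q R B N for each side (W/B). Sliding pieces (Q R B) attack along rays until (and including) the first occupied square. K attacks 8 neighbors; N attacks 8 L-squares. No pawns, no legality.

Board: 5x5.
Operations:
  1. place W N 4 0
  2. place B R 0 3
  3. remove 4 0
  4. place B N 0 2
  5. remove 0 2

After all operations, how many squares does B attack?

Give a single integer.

Answer: 8

Derivation:
Op 1: place WN@(4,0)
Op 2: place BR@(0,3)
Op 3: remove (4,0)
Op 4: place BN@(0,2)
Op 5: remove (0,2)
Per-piece attacks for B:
  BR@(0,3): attacks (0,4) (0,2) (0,1) (0,0) (1,3) (2,3) (3,3) (4,3)
Union (8 distinct): (0,0) (0,1) (0,2) (0,4) (1,3) (2,3) (3,3) (4,3)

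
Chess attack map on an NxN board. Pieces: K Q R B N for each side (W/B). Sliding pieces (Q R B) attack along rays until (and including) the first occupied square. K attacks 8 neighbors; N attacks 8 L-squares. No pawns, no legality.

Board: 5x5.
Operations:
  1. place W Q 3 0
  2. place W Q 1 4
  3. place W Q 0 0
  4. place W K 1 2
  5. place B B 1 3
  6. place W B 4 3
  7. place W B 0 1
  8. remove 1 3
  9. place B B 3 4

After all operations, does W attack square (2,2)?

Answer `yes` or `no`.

Answer: yes

Derivation:
Op 1: place WQ@(3,0)
Op 2: place WQ@(1,4)
Op 3: place WQ@(0,0)
Op 4: place WK@(1,2)
Op 5: place BB@(1,3)
Op 6: place WB@(4,3)
Op 7: place WB@(0,1)
Op 8: remove (1,3)
Op 9: place BB@(3,4)
Per-piece attacks for W:
  WQ@(0,0): attacks (0,1) (1,0) (2,0) (3,0) (1,1) (2,2) (3,3) (4,4) [ray(0,1) blocked at (0,1); ray(1,0) blocked at (3,0)]
  WB@(0,1): attacks (1,2) (1,0) [ray(1,1) blocked at (1,2)]
  WK@(1,2): attacks (1,3) (1,1) (2,2) (0,2) (2,3) (2,1) (0,3) (0,1)
  WQ@(1,4): attacks (1,3) (1,2) (2,4) (3,4) (0,4) (2,3) (3,2) (4,1) (0,3) [ray(0,-1) blocked at (1,2); ray(1,0) blocked at (3,4)]
  WQ@(3,0): attacks (3,1) (3,2) (3,3) (3,4) (4,0) (2,0) (1,0) (0,0) (4,1) (2,1) (1,2) [ray(0,1) blocked at (3,4); ray(-1,0) blocked at (0,0); ray(-1,1) blocked at (1,2)]
  WB@(4,3): attacks (3,4) (3,2) (2,1) (1,0) [ray(-1,1) blocked at (3,4)]
W attacks (2,2): yes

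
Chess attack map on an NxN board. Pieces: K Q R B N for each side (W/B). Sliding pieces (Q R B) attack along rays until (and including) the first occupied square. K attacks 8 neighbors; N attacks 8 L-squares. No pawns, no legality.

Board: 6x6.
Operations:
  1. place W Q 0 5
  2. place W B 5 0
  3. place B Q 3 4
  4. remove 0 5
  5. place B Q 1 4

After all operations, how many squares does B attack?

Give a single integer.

Op 1: place WQ@(0,5)
Op 2: place WB@(5,0)
Op 3: place BQ@(3,4)
Op 4: remove (0,5)
Op 5: place BQ@(1,4)
Per-piece attacks for B:
  BQ@(1,4): attacks (1,5) (1,3) (1,2) (1,1) (1,0) (2,4) (3,4) (0,4) (2,5) (2,3) (3,2) (4,1) (5,0) (0,5) (0,3) [ray(1,0) blocked at (3,4); ray(1,-1) blocked at (5,0)]
  BQ@(3,4): attacks (3,5) (3,3) (3,2) (3,1) (3,0) (4,4) (5,4) (2,4) (1,4) (4,5) (4,3) (5,2) (2,5) (2,3) (1,2) (0,1) [ray(-1,0) blocked at (1,4)]
Union (26 distinct): (0,1) (0,3) (0,4) (0,5) (1,0) (1,1) (1,2) (1,3) (1,4) (1,5) (2,3) (2,4) (2,5) (3,0) (3,1) (3,2) (3,3) (3,4) (3,5) (4,1) (4,3) (4,4) (4,5) (5,0) (5,2) (5,4)

Answer: 26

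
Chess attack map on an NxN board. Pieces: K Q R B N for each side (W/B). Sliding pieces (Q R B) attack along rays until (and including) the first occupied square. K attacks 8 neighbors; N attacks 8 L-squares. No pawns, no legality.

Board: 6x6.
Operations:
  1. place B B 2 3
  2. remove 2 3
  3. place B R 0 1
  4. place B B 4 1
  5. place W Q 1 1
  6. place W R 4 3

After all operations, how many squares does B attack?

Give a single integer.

Answer: 12

Derivation:
Op 1: place BB@(2,3)
Op 2: remove (2,3)
Op 3: place BR@(0,1)
Op 4: place BB@(4,1)
Op 5: place WQ@(1,1)
Op 6: place WR@(4,3)
Per-piece attacks for B:
  BR@(0,1): attacks (0,2) (0,3) (0,4) (0,5) (0,0) (1,1) [ray(1,0) blocked at (1,1)]
  BB@(4,1): attacks (5,2) (5,0) (3,2) (2,3) (1,4) (0,5) (3,0)
Union (12 distinct): (0,0) (0,2) (0,3) (0,4) (0,5) (1,1) (1,4) (2,3) (3,0) (3,2) (5,0) (5,2)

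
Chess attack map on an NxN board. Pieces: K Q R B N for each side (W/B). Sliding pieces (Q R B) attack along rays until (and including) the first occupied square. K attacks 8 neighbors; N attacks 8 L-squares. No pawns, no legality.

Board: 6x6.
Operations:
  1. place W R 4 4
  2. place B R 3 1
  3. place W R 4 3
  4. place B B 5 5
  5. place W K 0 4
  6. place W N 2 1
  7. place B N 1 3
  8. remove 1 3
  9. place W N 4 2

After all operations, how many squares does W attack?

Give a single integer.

Op 1: place WR@(4,4)
Op 2: place BR@(3,1)
Op 3: place WR@(4,3)
Op 4: place BB@(5,5)
Op 5: place WK@(0,4)
Op 6: place WN@(2,1)
Op 7: place BN@(1,3)
Op 8: remove (1,3)
Op 9: place WN@(4,2)
Per-piece attacks for W:
  WK@(0,4): attacks (0,5) (0,3) (1,4) (1,5) (1,3)
  WN@(2,1): attacks (3,3) (4,2) (1,3) (0,2) (4,0) (0,0)
  WN@(4,2): attacks (5,4) (3,4) (2,3) (5,0) (3,0) (2,1)
  WR@(4,3): attacks (4,4) (4,2) (5,3) (3,3) (2,3) (1,3) (0,3) [ray(0,1) blocked at (4,4); ray(0,-1) blocked at (4,2)]
  WR@(4,4): attacks (4,5) (4,3) (5,4) (3,4) (2,4) (1,4) (0,4) [ray(0,-1) blocked at (4,3); ray(-1,0) blocked at (0,4)]
Union (22 distinct): (0,0) (0,2) (0,3) (0,4) (0,5) (1,3) (1,4) (1,5) (2,1) (2,3) (2,4) (3,0) (3,3) (3,4) (4,0) (4,2) (4,3) (4,4) (4,5) (5,0) (5,3) (5,4)

Answer: 22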